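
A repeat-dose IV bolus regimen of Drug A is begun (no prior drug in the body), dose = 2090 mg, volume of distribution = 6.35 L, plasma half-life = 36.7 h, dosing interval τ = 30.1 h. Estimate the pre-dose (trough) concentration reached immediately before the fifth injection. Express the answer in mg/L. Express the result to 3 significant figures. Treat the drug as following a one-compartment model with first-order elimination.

C₀ per dose = Dose / Vd = 2090 / 6.35 = 329.1 mg/L
k = ln2 / t½ = 0.693147 / 36.7 = 0.01889 h⁻¹
Fraction remaining after one interval: r = e^(−kτ) = e^(−0.01889 × 30.1) = 0.5663
Before dose 5, 4 doses have been given (aged 1τ, 2τ, 3τ, 4τ).
C_trough = C₀ × (r + r² + … + r^4) = C₀ × r(1−r^4)/(1−r)
        = 329.1 × 0.5663 × (1 − 0.1028) / (1 − 0.5663) = 385.5 mg/L

386 mg/L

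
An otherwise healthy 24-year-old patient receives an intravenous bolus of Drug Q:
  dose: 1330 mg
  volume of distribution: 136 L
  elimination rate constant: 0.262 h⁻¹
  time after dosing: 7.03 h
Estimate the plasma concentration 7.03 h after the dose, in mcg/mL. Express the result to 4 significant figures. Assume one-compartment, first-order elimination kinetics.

C₀ = Dose / Vd = 1330 / 136 = 9.779 mg/L
C = C₀ · e^(−k·t) = 9.779 × e^(−0.2620 × 7.03)
  = 9.779 × 0.1585 = 1.550 mg/L
(1.550 mg/L = 1.550 mcg/mL)

1.550 mcg/mL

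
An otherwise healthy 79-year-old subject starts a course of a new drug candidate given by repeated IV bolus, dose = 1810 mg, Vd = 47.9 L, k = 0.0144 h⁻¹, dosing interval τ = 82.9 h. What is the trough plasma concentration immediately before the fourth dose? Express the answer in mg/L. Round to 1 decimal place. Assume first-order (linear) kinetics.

C₀ per dose = Dose / Vd = 1810 / 47.9 = 37.79 mg/L
Fraction remaining after one interval: r = e^(−kτ) = e^(−0.01440 × 82.9) = 0.3031
Before dose 4, 3 doses have been given (aged 1τ, 2τ, 3τ).
C_trough = C₀ × (r + r² + … + r^3) = C₀ × r(1−r^3)/(1−r)
        = 37.79 × 0.3031 × (1 − 0.02785) / (1 − 0.3031) = 15.98 mg/L

16.0 mg/L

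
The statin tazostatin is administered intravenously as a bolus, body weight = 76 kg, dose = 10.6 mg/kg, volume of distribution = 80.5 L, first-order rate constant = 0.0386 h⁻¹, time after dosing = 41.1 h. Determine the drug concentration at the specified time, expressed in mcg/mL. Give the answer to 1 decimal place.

2.0 mcg/mL

Total dose = 10.6 × 76 = 805.6 mg
C₀ = Dose / Vd = 805.6 / 80.5 = 10.01 mg/L
C = C₀ · e^(−k·t) = 10.01 × e^(−0.03860 × 41.1)
  = 10.01 × 0.2046 = 2.048 mg/L
(2.048 mg/L = 2.048 mcg/mL)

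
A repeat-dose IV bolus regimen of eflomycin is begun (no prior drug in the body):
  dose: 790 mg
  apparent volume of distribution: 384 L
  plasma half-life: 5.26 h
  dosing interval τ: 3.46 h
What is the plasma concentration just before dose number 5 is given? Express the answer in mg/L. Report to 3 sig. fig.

C₀ per dose = Dose / Vd = 790 / 384 = 2.057 mg/L
k = ln2 / t½ = 0.693147 / 5.26 = 0.1318 h⁻¹
Fraction remaining after one interval: r = e^(−kτ) = e^(−0.1318 × 3.46) = 0.6338
Before dose 5, 4 doses have been given (aged 1τ, 2τ, 3τ, 4τ).
C_trough = C₀ × (r + r² + … + r^4) = C₀ × r(1−r^4)/(1−r)
        = 2.057 × 0.6338 × (1 − 0.1614) / (1 − 0.6338) = 2.986 mg/L

2.99 mg/L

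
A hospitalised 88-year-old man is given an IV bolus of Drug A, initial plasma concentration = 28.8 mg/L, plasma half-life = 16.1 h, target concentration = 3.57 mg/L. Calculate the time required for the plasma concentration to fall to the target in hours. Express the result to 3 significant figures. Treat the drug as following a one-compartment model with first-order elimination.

48.5 h

k = ln2 / t½ = 0.693147 / 16.1 = 0.04305 h⁻¹
t = ln(C₀ / C) / k = ln(28.80 / 3.57) / 0.04305
  = ln(8.067) / 0.04305 = 2.088 / 0.04305 = 48.50 h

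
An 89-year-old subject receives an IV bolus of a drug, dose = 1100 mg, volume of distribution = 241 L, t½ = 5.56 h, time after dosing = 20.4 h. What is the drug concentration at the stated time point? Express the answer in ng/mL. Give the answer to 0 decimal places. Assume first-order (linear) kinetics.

C₀ = Dose / Vd = 1100 / 241 = 4.564 mg/L
k = ln2 / t½ = 0.693147 / 5.56 = 0.1247 h⁻¹
C = C₀ · e^(−k·t) = 4.564 × e^(−0.1247 × 20.4)
  = 4.564 × 0.07856 = 0.3585 mg/L
Convert: 0.3585 mg/L × 1000 = 358.5 ng/mL

359 ng/mL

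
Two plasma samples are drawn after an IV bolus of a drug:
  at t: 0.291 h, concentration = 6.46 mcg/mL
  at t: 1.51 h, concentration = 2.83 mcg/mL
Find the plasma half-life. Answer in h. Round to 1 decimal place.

k = ln(C₁/C₂) / (t₂ − t₁) = ln(6.46/2.83) / (1.51 − 0.291)
  = 0.8254 / 1.219 = 0.6771 h⁻¹
t½ = ln2 / k = 0.693147 / 0.6771 = 1.024 h

1.0 h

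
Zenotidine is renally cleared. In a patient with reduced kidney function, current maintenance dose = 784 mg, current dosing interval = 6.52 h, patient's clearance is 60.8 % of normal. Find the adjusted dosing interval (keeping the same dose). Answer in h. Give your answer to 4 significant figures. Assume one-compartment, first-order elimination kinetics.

To keep the same average steady-state level, dosing rate must scale with clearance.
CL ratio = 60.8 / 100 = 0.6080
New interval (same dose) = 6.52 / 0.6080 = 10.72 h

10.72 h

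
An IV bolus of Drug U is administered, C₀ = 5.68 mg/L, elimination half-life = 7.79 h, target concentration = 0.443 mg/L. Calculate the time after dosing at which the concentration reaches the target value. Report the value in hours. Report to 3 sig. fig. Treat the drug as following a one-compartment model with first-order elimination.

28.7 h

k = ln2 / t½ = 0.693147 / 7.79 = 0.08898 h⁻¹
t = ln(C₀ / C) / k = ln(5.680 / 0.443) / 0.08898
  = ln(12.82) / 0.08898 = 2.551 / 0.08898 = 28.67 h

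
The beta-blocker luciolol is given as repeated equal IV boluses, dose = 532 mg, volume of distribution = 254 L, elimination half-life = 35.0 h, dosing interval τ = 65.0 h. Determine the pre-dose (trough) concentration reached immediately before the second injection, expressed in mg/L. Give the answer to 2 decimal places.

0.58 mg/L

C₀ per dose = Dose / Vd = 532 / 254 = 2.094 mg/L
k = ln2 / t½ = 0.693147 / 35.0 = 0.01980 h⁻¹
Fraction remaining after one interval: r = e^(−kτ) = e^(−0.01980 × 65.0) = 0.2761
Before dose 2, 1 dose has been given (aged 1τ).
C_trough = C₀ × r = 2.094 × 0.2761 = 0.5782 mg/L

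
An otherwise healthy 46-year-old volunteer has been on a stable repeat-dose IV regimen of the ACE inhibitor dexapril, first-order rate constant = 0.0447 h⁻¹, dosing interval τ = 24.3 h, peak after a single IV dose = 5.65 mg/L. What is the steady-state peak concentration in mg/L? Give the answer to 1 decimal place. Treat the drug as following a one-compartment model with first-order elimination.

e^(−kτ) = e^(−0.04470 × 24.3) = 0.3375
Accumulation ratio R = 1 / (1 − e^(−kτ)) = 1 / (1 − 0.3375) = 1.509
Steady-state peak = C₀ × R = 5.65 × 1.509 = 8.526 mg/L

8.5 mg/L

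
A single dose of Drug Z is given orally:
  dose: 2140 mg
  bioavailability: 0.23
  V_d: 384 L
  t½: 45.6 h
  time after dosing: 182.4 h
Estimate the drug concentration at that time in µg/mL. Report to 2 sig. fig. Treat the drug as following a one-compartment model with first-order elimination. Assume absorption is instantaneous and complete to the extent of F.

Amount reaching circulation = F × Dose = 0.23 × 2140 = 492.2 mg
C₀ = F·Dose / Vd = 492.2 / 384 = 1.282 mg/L
k = ln2 / t½ = 0.693147 / 45.6 = 0.01520 h⁻¹
t / t½ = 182.4 / 45.6 = 4 half-lives
C = C₀ × (1/2)^4 = 1.282 × 0.06250 = 0.08013 mg/L
(0.08013 mg/L = 0.08013 µg/mL)

0.080 µg/mL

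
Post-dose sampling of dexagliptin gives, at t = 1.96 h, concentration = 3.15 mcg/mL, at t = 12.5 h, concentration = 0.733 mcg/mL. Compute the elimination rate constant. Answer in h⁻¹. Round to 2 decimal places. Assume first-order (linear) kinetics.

k = ln(C₁/C₂) / (t₂ − t₁) = ln(3.15/0.733) / (12.5 − 1.96)
  = 1.458 / 10.54 = 0.1383 h⁻¹

0.14 h⁻¹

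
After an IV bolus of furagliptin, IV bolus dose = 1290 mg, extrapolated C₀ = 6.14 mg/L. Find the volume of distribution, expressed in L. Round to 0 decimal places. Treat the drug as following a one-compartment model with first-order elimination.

210 L

Vd = Dose / C₀ = 1290 / 6.14 = 210.1 L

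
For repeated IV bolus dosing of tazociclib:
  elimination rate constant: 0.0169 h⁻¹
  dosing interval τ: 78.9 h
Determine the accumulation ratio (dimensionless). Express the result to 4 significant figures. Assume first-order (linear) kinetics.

e^(−kτ) = e^(−0.01690 × 78.9) = 0.2636
Accumulation ratio R = 1 / (1 − e^(−kτ)) = 1 / (1 − 0.2636) = 1.358

1.358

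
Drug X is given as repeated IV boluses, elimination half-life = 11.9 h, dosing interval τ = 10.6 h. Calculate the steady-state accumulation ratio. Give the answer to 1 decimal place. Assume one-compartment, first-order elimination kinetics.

2.2

k = ln2 / t½ = 0.693147 / 11.9 = 0.05825 h⁻¹
e^(−kτ) = e^(−0.05825 × 10.6) = 0.5393
Accumulation ratio R = 1 / (1 − e^(−kτ)) = 1 / (1 − 0.5393) = 2.171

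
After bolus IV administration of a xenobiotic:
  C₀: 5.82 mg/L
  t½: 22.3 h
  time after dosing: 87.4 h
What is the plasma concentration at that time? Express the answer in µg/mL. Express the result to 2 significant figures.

k = ln2 / t½ = 0.693147 / 22.3 = 0.03108 h⁻¹
C = C₀ · e^(−k·t) = 5.820 × e^(−0.03108 × 87.4)
  = 5.820 × 0.06611 = 0.3848 mg/L
(0.3848 mg/L = 0.3848 µg/mL)

0.38 µg/mL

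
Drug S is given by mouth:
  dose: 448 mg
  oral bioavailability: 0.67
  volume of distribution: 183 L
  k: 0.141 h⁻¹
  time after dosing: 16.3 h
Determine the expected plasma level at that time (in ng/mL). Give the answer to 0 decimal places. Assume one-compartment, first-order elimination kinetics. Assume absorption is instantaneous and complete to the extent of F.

Amount reaching circulation = F × Dose = 0.67 × 448.0 = 300.2 mg
C₀ = F·Dose / Vd = 300.2 / 183 = 1.640 mg/L
C = C₀ · e^(−k·t) = 1.640 × e^(−0.1410 × 16.3)
  = 1.640 × 0.1004 = 0.1647 mg/L
Convert: 0.1647 mg/L × 1000 = 164.7 ng/mL

165 ng/mL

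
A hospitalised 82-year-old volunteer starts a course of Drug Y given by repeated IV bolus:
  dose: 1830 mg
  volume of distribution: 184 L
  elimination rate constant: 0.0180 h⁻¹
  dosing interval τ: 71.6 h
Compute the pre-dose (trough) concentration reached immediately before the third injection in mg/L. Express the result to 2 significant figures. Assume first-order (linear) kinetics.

C₀ per dose = Dose / Vd = 1830 / 184 = 9.946 mg/L
Fraction remaining after one interval: r = e^(−kτ) = e^(−0.01800 × 71.6) = 0.2756
Before dose 3, 2 doses have been given (aged 1τ, 2τ).
C_trough = C₀ × (r + r²) = 9.946 × (0.2756 + 0.07596) = 3.497 mg/L

3.5 mg/L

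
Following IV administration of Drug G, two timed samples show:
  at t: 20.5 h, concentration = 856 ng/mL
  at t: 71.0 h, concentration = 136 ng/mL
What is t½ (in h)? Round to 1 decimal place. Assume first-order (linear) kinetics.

k = ln(C₁/C₂) / (t₂ − t₁) = ln(856/136) / (71.0 − 20.5)
  = 1.840 / 50.50 = 0.03644 h⁻¹
t½ = ln2 / k = 0.693147 / 0.03644 = 19.02 h

19.0 h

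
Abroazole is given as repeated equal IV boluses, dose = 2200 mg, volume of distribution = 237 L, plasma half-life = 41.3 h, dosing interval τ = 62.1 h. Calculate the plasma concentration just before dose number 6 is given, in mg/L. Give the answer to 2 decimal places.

5.03 mg/L

C₀ per dose = Dose / Vd = 2200 / 237 = 9.283 mg/L
k = ln2 / t½ = 0.693147 / 41.3 = 0.01678 h⁻¹
Fraction remaining after one interval: r = e^(−kτ) = e^(−0.01678 × 62.1) = 0.3527
Before dose 6, 5 doses have been given (aged 1τ, 2τ, 3τ, 4τ, 5τ).
C_trough = C₀ × (r + r² + … + r^5) = C₀ × r(1−r^5)/(1−r)
        = 9.283 × 0.3527 × (1 − 0.005458) / (1 − 0.3527) = 5.031 mg/L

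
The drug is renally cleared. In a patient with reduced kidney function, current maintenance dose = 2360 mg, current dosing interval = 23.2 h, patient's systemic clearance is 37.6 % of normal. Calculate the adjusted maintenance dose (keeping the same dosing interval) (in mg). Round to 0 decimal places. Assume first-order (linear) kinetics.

To keep the same average steady-state level, dosing rate must scale with clearance.
CL ratio = 37.6 / 100 = 0.3760
New dose (same interval) = 2360 × 0.3760 = 887.4 mg

887 mg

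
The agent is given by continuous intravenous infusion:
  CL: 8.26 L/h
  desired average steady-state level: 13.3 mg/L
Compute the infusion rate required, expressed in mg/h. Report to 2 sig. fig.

110 mg/h

At steady state, infusion rate R₀ = Css × CL = 13.3 × 8.260 = 109.9 mg/h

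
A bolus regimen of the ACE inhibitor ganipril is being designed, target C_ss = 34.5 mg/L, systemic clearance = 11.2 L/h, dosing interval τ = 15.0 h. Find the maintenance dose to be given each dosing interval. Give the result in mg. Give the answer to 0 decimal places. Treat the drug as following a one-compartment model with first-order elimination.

5796 mg

At steady state, Dose/τ = Css × CL.
Dose = Css × CL × τ = 34.5 × 11.20 × 15.0 = 5796 mg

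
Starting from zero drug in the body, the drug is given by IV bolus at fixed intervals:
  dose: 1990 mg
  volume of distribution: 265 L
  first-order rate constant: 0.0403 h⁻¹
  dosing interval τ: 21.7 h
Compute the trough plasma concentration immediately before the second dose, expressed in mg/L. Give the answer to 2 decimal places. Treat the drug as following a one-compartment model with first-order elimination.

3.13 mg/L

C₀ per dose = Dose / Vd = 1990 / 265 = 7.509 mg/L
Fraction remaining after one interval: r = e^(−kτ) = e^(−0.04030 × 21.7) = 0.4171
Before dose 2, 1 dose has been given (aged 1τ).
C_trough = C₀ × r = 7.509 × 0.4171 = 3.132 mg/L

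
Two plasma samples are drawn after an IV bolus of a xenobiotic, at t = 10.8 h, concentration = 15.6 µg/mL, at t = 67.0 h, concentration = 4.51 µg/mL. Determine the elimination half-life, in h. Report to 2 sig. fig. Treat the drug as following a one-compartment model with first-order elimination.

31 h

k = ln(C₁/C₂) / (t₂ − t₁) = ln(15.6/4.51) / (67.0 − 10.8)
  = 1.241 / 56.20 = 0.02208 h⁻¹
t½ = ln2 / k = 0.693147 / 0.02208 = 31.39 h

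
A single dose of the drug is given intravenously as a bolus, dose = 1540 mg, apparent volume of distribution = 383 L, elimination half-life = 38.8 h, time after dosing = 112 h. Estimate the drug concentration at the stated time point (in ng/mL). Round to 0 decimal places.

544 ng/mL

C₀ = Dose / Vd = 1540 / 383 = 4.021 mg/L
k = ln2 / t½ = 0.693147 / 38.8 = 0.01786 h⁻¹
C = C₀ · e^(−k·t) = 4.021 × e^(−0.01786 × 112)
  = 4.021 × 0.1353 = 0.5440 mg/L
Convert: 0.5440 mg/L × 1000 = 544.0 ng/mL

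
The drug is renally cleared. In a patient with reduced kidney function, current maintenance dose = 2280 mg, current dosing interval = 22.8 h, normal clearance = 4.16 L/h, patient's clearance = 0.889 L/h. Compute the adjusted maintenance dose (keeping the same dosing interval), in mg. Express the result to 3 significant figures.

To keep the same average steady-state level, dosing rate must scale with clearance.
CL ratio = 0.889 / 4.16 = 0.2137
New dose (same interval) = 2280 × 0.2137 = 487.2 mg

487 mg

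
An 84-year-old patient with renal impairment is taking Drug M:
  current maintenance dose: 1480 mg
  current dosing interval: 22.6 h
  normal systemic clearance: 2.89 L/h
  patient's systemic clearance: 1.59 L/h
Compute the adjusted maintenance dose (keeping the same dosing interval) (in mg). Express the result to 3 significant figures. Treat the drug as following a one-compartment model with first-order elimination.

814 mg

To keep the same average steady-state level, dosing rate must scale with clearance.
CL ratio = 1.59 / 2.89 = 0.5502
New dose (same interval) = 1480 × 0.5502 = 814.3 mg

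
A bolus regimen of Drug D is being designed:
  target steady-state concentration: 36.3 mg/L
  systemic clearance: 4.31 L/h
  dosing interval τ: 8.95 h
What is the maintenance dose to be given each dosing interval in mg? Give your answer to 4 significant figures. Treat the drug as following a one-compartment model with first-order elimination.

At steady state, Dose/τ = Css × CL.
Dose = Css × CL × τ = 36.3 × 4.310 × 8.95 = 1400 mg

1400 mg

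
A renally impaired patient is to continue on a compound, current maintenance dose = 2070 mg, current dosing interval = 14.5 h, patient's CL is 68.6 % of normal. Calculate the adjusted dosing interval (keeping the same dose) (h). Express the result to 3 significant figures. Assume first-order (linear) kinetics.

To keep the same average steady-state level, dosing rate must scale with clearance.
CL ratio = 68.6 / 100 = 0.6860
New interval (same dose) = 14.5 / 0.6860 = 21.14 h

21.1 h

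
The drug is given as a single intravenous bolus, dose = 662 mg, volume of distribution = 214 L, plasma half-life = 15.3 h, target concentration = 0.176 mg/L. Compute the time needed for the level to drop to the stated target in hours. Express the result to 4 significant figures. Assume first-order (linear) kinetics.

63.27 h

C₀ = Dose / Vd = 662.0 / 214 = 3.093 mg/L
k = ln2 / t½ = 0.693147 / 15.3 = 0.04530 h⁻¹
t = ln(C₀ / C) / k = ln(3.093 / 0.176) / 0.04530
  = ln(17.57) / 0.04530 = 2.866 / 0.04530 = 63.27 h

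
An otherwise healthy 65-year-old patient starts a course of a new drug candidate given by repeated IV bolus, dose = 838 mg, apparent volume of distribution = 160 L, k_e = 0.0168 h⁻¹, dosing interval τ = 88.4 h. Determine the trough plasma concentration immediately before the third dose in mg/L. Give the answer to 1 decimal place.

1.5 mg/L

C₀ per dose = Dose / Vd = 838 / 160 = 5.238 mg/L
Fraction remaining after one interval: r = e^(−kτ) = e^(−0.01680 × 88.4) = 0.2265
Before dose 3, 2 doses have been given (aged 1τ, 2τ).
C_trough = C₀ × (r + r²) = 5.238 × (0.2265 + 0.05130) = 1.455 mg/L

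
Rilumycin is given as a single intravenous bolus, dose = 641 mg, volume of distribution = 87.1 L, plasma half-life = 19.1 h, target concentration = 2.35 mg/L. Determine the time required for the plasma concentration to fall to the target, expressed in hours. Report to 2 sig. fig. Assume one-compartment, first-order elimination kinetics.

C₀ = Dose / Vd = 641.0 / 87.1 = 7.359 mg/L
k = ln2 / t½ = 0.693147 / 19.1 = 0.03629 h⁻¹
t = ln(C₀ / C) / k = ln(7.359 / 2.35) / 0.03629
  = ln(3.131) / 0.03629 = 1.141 / 0.03629 = 31.44 h

31 h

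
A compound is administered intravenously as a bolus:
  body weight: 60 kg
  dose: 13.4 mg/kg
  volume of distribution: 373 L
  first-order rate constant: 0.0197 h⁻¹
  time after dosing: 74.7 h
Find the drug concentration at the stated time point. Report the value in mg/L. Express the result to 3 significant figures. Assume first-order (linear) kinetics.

Total dose = 13.4 × 60 = 804.0 mg
C₀ = Dose / Vd = 804.0 / 373 = 2.155 mg/L
C = C₀ · e^(−k·t) = 2.155 × e^(−0.01970 × 74.7)
  = 2.155 × 0.2296 = 0.4948 mg/L

0.495 mg/L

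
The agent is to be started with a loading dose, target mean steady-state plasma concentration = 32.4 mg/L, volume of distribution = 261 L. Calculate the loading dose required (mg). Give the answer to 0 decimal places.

8456 mg

LD = Css × Vd = 32.4 × 261 = 8456 mg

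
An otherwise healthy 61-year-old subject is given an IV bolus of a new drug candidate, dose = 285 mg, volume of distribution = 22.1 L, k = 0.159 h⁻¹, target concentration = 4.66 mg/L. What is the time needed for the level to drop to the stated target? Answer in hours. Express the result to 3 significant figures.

C₀ = Dose / Vd = 285.0 / 22.1 = 12.90 mg/L
t = ln(C₀ / C) / k = ln(12.90 / 4.66) / 0.1590
  = ln(2.768) / 0.1590 = 1.018 / 0.1590 = 6.403 h

6.40 h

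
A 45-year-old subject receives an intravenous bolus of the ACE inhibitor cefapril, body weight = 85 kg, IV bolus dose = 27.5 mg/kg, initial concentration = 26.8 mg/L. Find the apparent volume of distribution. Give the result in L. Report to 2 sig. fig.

Dose = 27.5 × 85 = 2338 mg
Vd = Dose / C₀ = 2338 / 26.8 = 87.24 L

87 L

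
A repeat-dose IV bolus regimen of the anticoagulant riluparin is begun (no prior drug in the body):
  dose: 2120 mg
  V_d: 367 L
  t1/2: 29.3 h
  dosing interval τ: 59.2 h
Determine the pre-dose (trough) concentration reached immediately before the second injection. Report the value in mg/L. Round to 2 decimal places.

C₀ per dose = Dose / Vd = 2120 / 367 = 5.777 mg/L
k = ln2 / t½ = 0.693147 / 29.3 = 0.02366 h⁻¹
Fraction remaining after one interval: r = e^(−kτ) = e^(−0.02366 × 59.2) = 0.2464
Before dose 2, 1 dose has been given (aged 1τ).
C_trough = C₀ × r = 5.777 × 0.2464 = 1.423 mg/L

1.42 mg/L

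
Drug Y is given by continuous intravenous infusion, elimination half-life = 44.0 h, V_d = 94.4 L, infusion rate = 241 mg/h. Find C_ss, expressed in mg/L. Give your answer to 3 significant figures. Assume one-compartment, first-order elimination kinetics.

k = ln2 / t½ = 0.693147 / 44.0 = 0.01575 h⁻¹
CL = k × Vd = 0.01575 × 94.4 = 1.487 L/h
At steady state Css = R₀ / CL = 241 / 1.487 = 162.1 mg/L

162 mg/L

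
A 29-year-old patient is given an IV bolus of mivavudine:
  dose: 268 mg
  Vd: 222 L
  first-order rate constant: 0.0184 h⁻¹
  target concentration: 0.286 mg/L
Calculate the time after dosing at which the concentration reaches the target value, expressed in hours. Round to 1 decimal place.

C₀ = Dose / Vd = 268.0 / 222 = 1.207 mg/L
t = ln(C₀ / C) / k = ln(1.207 / 0.286) / 0.01840
  = ln(4.220) / 0.01840 = 1.440 / 0.01840 = 78.26 h

78.3 h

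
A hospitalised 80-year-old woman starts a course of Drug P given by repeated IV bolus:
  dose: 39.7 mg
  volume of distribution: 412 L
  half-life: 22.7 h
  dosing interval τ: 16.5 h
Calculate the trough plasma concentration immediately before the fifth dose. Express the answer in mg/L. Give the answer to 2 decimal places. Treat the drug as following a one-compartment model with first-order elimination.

C₀ per dose = Dose / Vd = 39.7 / 412 = 0.09636 mg/L
k = ln2 / t½ = 0.693147 / 22.7 = 0.03054 h⁻¹
Fraction remaining after one interval: r = e^(−kτ) = e^(−0.03054 × 16.5) = 0.6042
Before dose 5, 4 doses have been given (aged 1τ, 2τ, 3τ, 4τ).
C_trough = C₀ × (r + r² + … + r^4) = C₀ × r(1−r^4)/(1−r)
        = 0.09636 × 0.6042 × (1 − 0.1333) / (1 − 0.6042) = 0.1275 mg/L

0.13 mg/L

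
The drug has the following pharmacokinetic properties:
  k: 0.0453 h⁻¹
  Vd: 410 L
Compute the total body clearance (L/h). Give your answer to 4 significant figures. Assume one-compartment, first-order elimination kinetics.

18.57 L/h

CL = k × Vd = 0.0453 × 410 = 18.57 L/h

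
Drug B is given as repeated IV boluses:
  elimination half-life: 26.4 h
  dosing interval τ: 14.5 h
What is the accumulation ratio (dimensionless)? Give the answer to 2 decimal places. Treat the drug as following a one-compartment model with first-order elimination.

3.16

k = ln2 / t½ = 0.693147 / 26.4 = 0.02626 h⁻¹
e^(−kτ) = e^(−0.02626 × 14.5) = 0.6833
Accumulation ratio R = 1 / (1 − e^(−kτ)) = 1 / (1 − 0.6833) = 3.158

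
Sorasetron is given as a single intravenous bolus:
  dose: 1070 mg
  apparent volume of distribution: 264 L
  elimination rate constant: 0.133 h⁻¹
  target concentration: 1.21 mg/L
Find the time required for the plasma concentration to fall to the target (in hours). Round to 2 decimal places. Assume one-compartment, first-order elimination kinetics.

9.09 h

C₀ = Dose / Vd = 1070 / 264 = 4.053 mg/L
t = ln(C₀ / C) / k = ln(4.053 / 1.21) / 0.1330
  = ln(3.350) / 0.1330 = 1.209 / 0.1330 = 9.090 h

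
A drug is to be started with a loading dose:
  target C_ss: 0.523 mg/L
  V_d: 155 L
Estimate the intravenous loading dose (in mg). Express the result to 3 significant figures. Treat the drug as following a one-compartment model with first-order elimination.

81.1 mg

LD = Css × Vd = 0.523 × 155 = 81.07 mg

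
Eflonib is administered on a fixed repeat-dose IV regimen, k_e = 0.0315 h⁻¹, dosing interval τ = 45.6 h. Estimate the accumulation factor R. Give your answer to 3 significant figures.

1.31

e^(−kτ) = e^(−0.03150 × 45.6) = 0.2378
Accumulation ratio R = 1 / (1 − e^(−kτ)) = 1 / (1 − 0.2378) = 1.312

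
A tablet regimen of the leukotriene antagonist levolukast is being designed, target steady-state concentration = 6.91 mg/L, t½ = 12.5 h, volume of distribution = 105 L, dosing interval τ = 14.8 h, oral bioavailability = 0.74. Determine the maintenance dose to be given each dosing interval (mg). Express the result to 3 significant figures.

k = ln2 / t½ = 0.693147 / 12.5 = 0.05545 h⁻¹
CL = k × Vd = 0.05545 × 105 = 5.822 L/h
At steady state, F × (Dose/τ) = Css × CL.
Dose = Css × CL × τ / F = 6.91 × 5.822 × 14.8 / 0.74 = 804.6 mg

805 mg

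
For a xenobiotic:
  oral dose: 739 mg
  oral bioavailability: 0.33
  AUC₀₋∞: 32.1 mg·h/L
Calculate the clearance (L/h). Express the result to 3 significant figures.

7.60 L/h

CL = F·Dose / AUC = 0.33 × 739 / 32.1 = 7.597 L/h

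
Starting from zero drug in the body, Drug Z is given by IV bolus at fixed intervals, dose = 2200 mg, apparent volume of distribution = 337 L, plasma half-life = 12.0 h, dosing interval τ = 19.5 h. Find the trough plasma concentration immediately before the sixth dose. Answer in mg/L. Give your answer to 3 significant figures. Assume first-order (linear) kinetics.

C₀ per dose = Dose / Vd = 2200 / 337 = 6.528 mg/L
k = ln2 / t½ = 0.693147 / 12.0 = 0.05776 h⁻¹
Fraction remaining after one interval: r = e^(−kτ) = e^(−0.05776 × 19.5) = 0.3242
Before dose 6, 5 doses have been given (aged 1τ, 2τ, 3τ, 4τ, 5τ).
C_trough = C₀ × (r + r² + … + r^5) = C₀ × r(1−r^5)/(1−r)
        = 6.528 × 0.3242 × (1 − 0.003582) / (1 − 0.3242) = 3.120 mg/L

3.12 mg/L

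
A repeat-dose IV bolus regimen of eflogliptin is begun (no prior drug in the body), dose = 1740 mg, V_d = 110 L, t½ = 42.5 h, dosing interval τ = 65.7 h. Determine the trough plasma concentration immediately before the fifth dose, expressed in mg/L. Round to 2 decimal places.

C₀ per dose = Dose / Vd = 1740 / 110 = 15.82 mg/L
k = ln2 / t½ = 0.693147 / 42.5 = 0.01631 h⁻¹
Fraction remaining after one interval: r = e^(−kτ) = e^(−0.01631 × 65.7) = 0.3425
Before dose 5, 4 doses have been given (aged 1τ, 2τ, 3τ, 4τ).
C_trough = C₀ × (r + r² + … + r^4) = C₀ × r(1−r^4)/(1−r)
        = 15.82 × 0.3425 × (1 − 0.01376) / (1 − 0.3425) = 8.127 mg/L

8.13 mg/L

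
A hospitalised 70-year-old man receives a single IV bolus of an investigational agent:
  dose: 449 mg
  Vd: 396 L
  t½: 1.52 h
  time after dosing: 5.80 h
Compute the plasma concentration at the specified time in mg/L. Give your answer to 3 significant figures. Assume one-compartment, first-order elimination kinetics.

0.0805 mg/L

C₀ = Dose / Vd = 449.0 / 396 = 1.134 mg/L
k = ln2 / t½ = 0.693147 / 1.52 = 0.4560 h⁻¹
C = C₀ · e^(−k·t) = 1.134 × e^(−0.4560 × 5.80)
  = 1.134 × 0.07102 = 0.08054 mg/L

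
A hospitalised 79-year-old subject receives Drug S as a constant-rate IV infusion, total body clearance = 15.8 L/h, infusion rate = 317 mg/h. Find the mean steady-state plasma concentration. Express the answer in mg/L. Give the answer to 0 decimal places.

20 mg/L

At steady state Css = R₀ / CL = 317 / 15.80 = 20.06 mg/L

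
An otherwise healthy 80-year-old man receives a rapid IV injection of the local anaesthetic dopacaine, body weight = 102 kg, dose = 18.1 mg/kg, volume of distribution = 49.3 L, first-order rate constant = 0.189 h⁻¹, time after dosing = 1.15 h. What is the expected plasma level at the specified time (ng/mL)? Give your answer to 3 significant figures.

Total dose = 18.1 × 102 = 1846 mg
C₀ = Dose / Vd = 1846 / 49.3 = 37.44 mg/L
C = C₀ · e^(−k·t) = 37.44 × e^(−0.1890 × 1.15)
  = 37.44 × 0.8046 = 30.12 mg/L
Convert: 30.12 mg/L × 1000 = 30120 ng/mL

30100 ng/mL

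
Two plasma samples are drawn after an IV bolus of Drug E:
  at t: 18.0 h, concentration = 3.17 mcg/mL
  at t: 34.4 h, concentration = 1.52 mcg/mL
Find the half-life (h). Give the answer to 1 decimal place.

15.5 h

k = ln(C₁/C₂) / (t₂ − t₁) = ln(3.17/1.52) / (34.4 − 18.0)
  = 0.7350 / 16.40 = 0.04482 h⁻¹
t½ = ln2 / k = 0.693147 / 0.04482 = 15.47 h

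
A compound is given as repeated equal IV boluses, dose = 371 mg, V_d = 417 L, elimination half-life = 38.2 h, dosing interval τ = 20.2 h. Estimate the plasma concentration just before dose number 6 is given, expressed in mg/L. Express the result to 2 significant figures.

1.7 mg/L

C₀ per dose = Dose / Vd = 371 / 417 = 0.8897 mg/L
k = ln2 / t½ = 0.693147 / 38.2 = 0.01815 h⁻¹
Fraction remaining after one interval: r = e^(−kτ) = e^(−0.01815 × 20.2) = 0.6931
Before dose 6, 5 doses have been given (aged 1τ, 2τ, 3τ, 4τ, 5τ).
C_trough = C₀ × (r + r² + … + r^5) = C₀ × r(1−r^5)/(1−r)
        = 0.8897 × 0.6931 × (1 − 0.1599) / (1 − 0.6931) = 1.688 mg/L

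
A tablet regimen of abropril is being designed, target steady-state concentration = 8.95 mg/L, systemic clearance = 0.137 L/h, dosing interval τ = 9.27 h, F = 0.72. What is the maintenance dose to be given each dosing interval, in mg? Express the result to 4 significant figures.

15.79 mg

At steady state, F × (Dose/τ) = Css × CL.
Dose = Css × CL × τ / F = 8.95 × 0.1370 × 9.27 / 0.72 = 15.79 mg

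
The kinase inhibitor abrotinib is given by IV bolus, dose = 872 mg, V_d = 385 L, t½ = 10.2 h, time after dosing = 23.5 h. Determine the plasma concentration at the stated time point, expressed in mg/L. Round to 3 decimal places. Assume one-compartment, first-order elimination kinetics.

0.459 mg/L

C₀ = Dose / Vd = 872.0 / 385 = 2.265 mg/L
k = ln2 / t½ = 0.693147 / 10.2 = 0.06796 h⁻¹
C = C₀ · e^(−k·t) = 2.265 × e^(−0.06796 × 23.5)
  = 2.265 × 0.2025 = 0.4587 mg/L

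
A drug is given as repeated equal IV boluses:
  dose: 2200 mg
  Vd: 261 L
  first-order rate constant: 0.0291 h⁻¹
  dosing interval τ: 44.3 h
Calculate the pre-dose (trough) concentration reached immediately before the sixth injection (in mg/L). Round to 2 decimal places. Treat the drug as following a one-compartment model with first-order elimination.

C₀ per dose = Dose / Vd = 2200 / 261 = 8.429 mg/L
Fraction remaining after one interval: r = e^(−kτ) = e^(−0.02910 × 44.3) = 0.2755
Before dose 6, 5 doses have been given (aged 1τ, 2τ, 3τ, 4τ, 5τ).
C_trough = C₀ × (r + r² + … + r^5) = C₀ × r(1−r^5)/(1−r)
        = 8.429 × 0.2755 × (1 − 0.001587) / (1 − 0.2755) = 3.200 mg/L

3.20 mg/L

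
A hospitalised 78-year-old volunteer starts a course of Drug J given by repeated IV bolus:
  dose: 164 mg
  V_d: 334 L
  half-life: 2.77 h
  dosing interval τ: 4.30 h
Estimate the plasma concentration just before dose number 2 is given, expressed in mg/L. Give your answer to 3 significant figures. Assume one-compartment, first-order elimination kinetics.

0.167 mg/L

C₀ per dose = Dose / Vd = 164 / 334 = 0.4910 mg/L
k = ln2 / t½ = 0.693147 / 2.77 = 0.2502 h⁻¹
Fraction remaining after one interval: r = e^(−kτ) = e^(−0.2502 × 4.30) = 0.3410
Before dose 2, 1 dose has been given (aged 1τ).
C_trough = C₀ × r = 0.4910 × 0.3410 = 0.1674 mg/L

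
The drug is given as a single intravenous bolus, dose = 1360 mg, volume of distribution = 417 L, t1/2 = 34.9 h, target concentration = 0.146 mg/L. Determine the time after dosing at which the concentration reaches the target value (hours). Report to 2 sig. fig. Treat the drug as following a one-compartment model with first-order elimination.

160 h

C₀ = Dose / Vd = 1360 / 417 = 3.261 mg/L
k = ln2 / t½ = 0.693147 / 34.9 = 0.01986 h⁻¹
t = ln(C₀ / C) / k = ln(3.261 / 0.146) / 0.01986
  = ln(22.34) / 0.01986 = 3.106 / 0.01986 = 156.4 h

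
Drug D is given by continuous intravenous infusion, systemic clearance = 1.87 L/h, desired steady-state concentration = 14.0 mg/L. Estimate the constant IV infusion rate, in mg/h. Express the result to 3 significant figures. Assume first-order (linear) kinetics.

At steady state, infusion rate R₀ = Css × CL = 14.0 × 1.870 = 26.18 mg/h

26.2 mg/h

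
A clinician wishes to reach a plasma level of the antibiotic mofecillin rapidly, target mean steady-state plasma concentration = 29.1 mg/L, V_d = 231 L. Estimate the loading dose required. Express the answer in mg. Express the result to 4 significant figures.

LD = Css × Vd = 29.1 × 231 = 6722 mg

6722 mg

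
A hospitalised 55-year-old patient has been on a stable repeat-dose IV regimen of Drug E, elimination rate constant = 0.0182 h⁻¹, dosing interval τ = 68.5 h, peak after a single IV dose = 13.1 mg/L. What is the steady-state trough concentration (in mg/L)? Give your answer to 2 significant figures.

e^(−kτ) = e^(−0.01820 × 68.5) = 0.2875
Accumulation ratio R = 1 / (1 − e^(−kτ)) = 1 / (1 − 0.2875) = 1.404
Steady-state trough = C₀ × R × e^(−kτ) = 13.1 × 1.404 × 0.2875 = 5.288 mg/L

5.3 mg/L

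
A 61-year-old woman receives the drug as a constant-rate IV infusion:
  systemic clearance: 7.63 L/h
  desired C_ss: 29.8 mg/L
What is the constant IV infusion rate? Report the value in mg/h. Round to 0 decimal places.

At steady state, infusion rate R₀ = Css × CL = 29.8 × 7.630 = 227.4 mg/h

227 mg/h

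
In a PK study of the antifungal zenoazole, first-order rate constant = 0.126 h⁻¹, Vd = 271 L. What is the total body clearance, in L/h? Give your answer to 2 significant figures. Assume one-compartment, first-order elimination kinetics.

CL = k × Vd = 0.126 × 271 = 34.15 L/h

34 L/h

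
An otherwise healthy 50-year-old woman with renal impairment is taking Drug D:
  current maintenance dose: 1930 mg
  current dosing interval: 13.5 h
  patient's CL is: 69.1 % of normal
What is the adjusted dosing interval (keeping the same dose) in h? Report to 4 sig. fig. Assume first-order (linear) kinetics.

19.54 h

To keep the same average steady-state level, dosing rate must scale with clearance.
CL ratio = 69.1 / 100 = 0.6910
New interval (same dose) = 13.5 / 0.6910 = 19.54 h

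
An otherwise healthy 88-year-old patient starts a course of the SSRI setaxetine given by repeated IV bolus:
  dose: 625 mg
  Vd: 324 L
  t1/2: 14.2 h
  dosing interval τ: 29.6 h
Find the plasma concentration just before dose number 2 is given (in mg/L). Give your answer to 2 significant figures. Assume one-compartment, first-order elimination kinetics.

C₀ per dose = Dose / Vd = 625 / 324 = 1.929 mg/L
k = ln2 / t½ = 0.693147 / 14.2 = 0.04881 h⁻¹
Fraction remaining after one interval: r = e^(−kτ) = e^(−0.04881 × 29.6) = 0.2358
Before dose 2, 1 dose has been given (aged 1τ).
C_trough = C₀ × r = 1.929 × 0.2358 = 0.4549 mg/L

0.45 mg/L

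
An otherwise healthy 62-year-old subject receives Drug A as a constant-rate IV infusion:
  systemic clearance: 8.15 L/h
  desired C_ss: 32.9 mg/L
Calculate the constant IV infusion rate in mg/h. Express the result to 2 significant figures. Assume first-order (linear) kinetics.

At steady state, infusion rate R₀ = Css × CL = 32.9 × 8.150 = 268.1 mg/h

270 mg/h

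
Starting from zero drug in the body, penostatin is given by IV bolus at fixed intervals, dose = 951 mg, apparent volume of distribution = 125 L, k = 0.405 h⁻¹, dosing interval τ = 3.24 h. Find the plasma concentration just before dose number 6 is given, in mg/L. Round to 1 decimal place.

C₀ per dose = Dose / Vd = 951 / 125 = 7.608 mg/L
Fraction remaining after one interval: r = e^(−kτ) = e^(−0.4050 × 3.24) = 0.2692
Before dose 6, 5 doses have been given (aged 1τ, 2τ, 3τ, 4τ, 5τ).
C_trough = C₀ × (r + r² + … + r^5) = C₀ × r(1−r^5)/(1−r)
        = 7.608 × 0.2692 × (1 − 0.001414) / (1 − 0.2692) = 2.799 mg/L

2.8 mg/L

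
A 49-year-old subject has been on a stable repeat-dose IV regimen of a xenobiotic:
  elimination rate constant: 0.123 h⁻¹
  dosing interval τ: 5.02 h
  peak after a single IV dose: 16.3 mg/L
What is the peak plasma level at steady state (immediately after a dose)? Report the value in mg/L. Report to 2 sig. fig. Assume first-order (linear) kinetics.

35 mg/L

e^(−kτ) = e^(−0.1230 × 5.02) = 0.5393
Accumulation ratio R = 1 / (1 − e^(−kτ)) = 1 / (1 − 0.5393) = 2.171
Steady-state peak = C₀ × R = 16.3 × 2.171 = 35.39 mg/L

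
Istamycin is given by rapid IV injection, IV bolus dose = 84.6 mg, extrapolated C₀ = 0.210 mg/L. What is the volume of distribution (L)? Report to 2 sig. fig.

Vd = Dose / C₀ = 84.60 / 0.210 = 402.9 L

400 L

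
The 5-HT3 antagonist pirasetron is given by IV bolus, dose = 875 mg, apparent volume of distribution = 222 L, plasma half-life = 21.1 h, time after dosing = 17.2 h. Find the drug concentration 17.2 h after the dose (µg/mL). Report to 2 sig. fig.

C₀ = Dose / Vd = 875.0 / 222 = 3.941 mg/L
k = ln2 / t½ = 0.693147 / 21.1 = 0.03285 h⁻¹
C = C₀ · e^(−k·t) = 3.941 × e^(−0.03285 × 17.2)
  = 3.941 × 0.5683 = 2.240 mg/L
(2.240 mg/L = 2.240 µg/mL)

2.2 µg/mL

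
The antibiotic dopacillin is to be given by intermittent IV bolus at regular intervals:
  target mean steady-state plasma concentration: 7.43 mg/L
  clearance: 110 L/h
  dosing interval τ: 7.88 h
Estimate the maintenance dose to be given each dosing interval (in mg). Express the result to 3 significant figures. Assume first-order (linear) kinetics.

At steady state, Dose/τ = Css × CL.
Dose = Css × CL × τ = 7.43 × 110.0 × 7.88 = 6440 mg

6440 mg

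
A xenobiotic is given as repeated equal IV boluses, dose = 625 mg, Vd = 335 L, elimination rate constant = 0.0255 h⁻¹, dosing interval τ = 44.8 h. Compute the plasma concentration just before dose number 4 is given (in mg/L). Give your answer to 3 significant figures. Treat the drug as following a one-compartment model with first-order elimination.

C₀ per dose = Dose / Vd = 625 / 335 = 1.866 mg/L
Fraction remaining after one interval: r = e^(−kτ) = e^(−0.02550 × 44.8) = 0.3191
Before dose 4, 3 doses have been given (aged 1τ, 2τ, 3τ).
C_trough = C₀ × (r + r² + … + r^3) = C₀ × r(1−r^3)/(1−r)
        = 1.866 × 0.3191 × (1 − 0.03249) / (1 − 0.3191) = 0.8461 mg/L

0.846 mg/L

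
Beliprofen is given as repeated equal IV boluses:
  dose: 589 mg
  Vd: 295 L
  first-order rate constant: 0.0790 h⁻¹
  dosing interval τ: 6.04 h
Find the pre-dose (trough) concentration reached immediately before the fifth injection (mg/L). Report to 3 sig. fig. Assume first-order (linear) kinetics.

2.78 mg/L

C₀ per dose = Dose / Vd = 589 / 295 = 1.997 mg/L
Fraction remaining after one interval: r = e^(−kτ) = e^(−0.07900 × 6.04) = 0.6205
Before dose 5, 4 doses have been given (aged 1τ, 2τ, 3τ, 4τ).
C_trough = C₀ × (r + r² + … + r^4) = C₀ × r(1−r^4)/(1−r)
        = 1.997 × 0.6205 × (1 − 0.1482) / (1 − 0.6205) = 2.781 mg/L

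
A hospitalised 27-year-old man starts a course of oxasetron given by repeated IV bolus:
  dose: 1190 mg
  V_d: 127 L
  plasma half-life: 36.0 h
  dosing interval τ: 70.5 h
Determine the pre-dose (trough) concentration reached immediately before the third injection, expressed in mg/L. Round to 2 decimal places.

C₀ per dose = Dose / Vd = 1190 / 127 = 9.370 mg/L
k = ln2 / t½ = 0.693147 / 36.0 = 0.01925 h⁻¹
Fraction remaining after one interval: r = e^(−kτ) = e^(−0.01925 × 70.5) = 0.2574
Before dose 3, 2 doses have been given (aged 1τ, 2τ).
C_trough = C₀ × (r + r²) = 9.370 × (0.2574 + 0.06625) = 3.033 mg/L

3.03 mg/L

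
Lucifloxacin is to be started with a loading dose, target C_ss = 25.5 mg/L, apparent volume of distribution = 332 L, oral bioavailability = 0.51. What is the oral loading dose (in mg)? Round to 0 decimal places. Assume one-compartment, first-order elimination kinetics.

LD = Css × Vd / F = 25.5 × 332 / 0.51 = 16600 mg

16600 mg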